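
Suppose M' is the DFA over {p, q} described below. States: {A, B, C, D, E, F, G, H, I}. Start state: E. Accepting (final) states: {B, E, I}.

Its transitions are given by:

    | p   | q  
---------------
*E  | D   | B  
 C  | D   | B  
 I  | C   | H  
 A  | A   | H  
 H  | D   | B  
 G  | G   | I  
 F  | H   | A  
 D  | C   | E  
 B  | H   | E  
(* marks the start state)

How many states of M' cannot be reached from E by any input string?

4

Starting at E and following transitions, the reachable set is {B, C, D, E, H}. That leaves A, F, G, I unreachable — 4 in total.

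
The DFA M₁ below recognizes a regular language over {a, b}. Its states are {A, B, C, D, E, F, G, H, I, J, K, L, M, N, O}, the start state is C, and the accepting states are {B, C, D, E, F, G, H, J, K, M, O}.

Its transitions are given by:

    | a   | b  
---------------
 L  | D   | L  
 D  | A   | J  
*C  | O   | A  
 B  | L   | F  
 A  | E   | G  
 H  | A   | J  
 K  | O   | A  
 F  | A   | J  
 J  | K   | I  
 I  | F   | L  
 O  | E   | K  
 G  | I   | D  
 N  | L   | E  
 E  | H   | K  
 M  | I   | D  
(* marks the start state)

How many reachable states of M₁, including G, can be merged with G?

First remove the unreachable states {B,M,N}; 12 states remain.
Initial partition by acceptance: {C,D,E,F,G,H,J,K,O} | {A,I,L}.
On input a, block {C,D,E,F,G,H,J,K,O} splits into {C,E,J,K,O} and {D,F,G,H}.
Refine {C,E,J,K,O} on symbol a: members go to different blocks, giving {C,J,K,O} and {E}.
Refine {C,J,K,O} on symbol a: members go to different blocks, giving {C,J,K} and {O}.
On input a, block {C,J,K} splits into {C,K} and {J}.
On input a, block {A,I,L} splits into {I,L} and {A}.
Refine {D,F,G,H} on symbol a: members go to different blocks, giving {D,F,H} and {G}.
No further refinement is possible. Final partition (8 blocks): {C,K} | {I,L} | {D,F,H} | {E} | {O} | {J} | {A} | {G}.
State G belongs to the block {G}, which has 1 states.

1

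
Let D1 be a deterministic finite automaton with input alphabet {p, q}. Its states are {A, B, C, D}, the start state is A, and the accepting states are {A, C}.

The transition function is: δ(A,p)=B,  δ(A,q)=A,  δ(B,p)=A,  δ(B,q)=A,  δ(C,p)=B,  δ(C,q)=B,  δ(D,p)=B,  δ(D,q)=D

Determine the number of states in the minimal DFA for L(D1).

2

Reachable states from the start: {A,B}. Unreachable: {C,D} — drop them.
P0 = {A} | {B}.
Stable partition: {A} | {B} — 2 equivalence classes.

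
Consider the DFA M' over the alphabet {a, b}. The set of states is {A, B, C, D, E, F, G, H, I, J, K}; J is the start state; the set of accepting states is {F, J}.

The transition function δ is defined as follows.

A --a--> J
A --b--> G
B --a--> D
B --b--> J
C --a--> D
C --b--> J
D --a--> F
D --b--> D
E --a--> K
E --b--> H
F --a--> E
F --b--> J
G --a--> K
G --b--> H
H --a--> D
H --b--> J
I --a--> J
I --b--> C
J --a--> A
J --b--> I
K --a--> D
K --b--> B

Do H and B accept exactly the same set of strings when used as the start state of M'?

Initial partition by acceptance: {F,J} | {A,B,C,D,E,G,H,I,K}.
Refine {F,J} on symbol b: members go to different blocks, giving {F} and {J}.
On input a, block {A,B,C,D,E,G,H,I,K} splits into {B,C,E,G,H,K} and {A,I} and {D}.
On input a, block {B,C,E,G,H,K} splits into {B,C,H,K} and {E,G}.
Refine {B,C,H,K} on symbol b: members go to different blocks, giving {B,C,H} and {K}.
Refine {A,I} on symbol b: members go to different blocks, giving {A} and {I}.
The partition is now stable with 8 blocks: {F} | {B,C,H} | {J} | {A} | {D} | {E,G} | {K} | {I}.
H and B lie in the same block of the stable partition, so they are equivalent — no string distinguishes them.

Yes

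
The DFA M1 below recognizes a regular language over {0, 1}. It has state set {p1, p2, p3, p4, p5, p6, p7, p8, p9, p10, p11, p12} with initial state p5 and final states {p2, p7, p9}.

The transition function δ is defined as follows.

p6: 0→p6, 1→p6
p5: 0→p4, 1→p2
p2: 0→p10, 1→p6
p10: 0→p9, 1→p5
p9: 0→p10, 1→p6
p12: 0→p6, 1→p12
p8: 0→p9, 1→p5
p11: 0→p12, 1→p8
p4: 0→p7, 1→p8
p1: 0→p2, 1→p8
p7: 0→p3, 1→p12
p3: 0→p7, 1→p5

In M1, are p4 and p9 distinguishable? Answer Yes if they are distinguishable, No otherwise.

Yes

Reachable states from the start: {p2,p3,p4,p5,p6,p7,p8,p9,p10,p12}. Unreachable: {p1,p11} — drop them.
Initial partition by acceptance: {p2,p7,p9} | {p3,p4,p5,p6,p8,p10,p12}.
Split {p3,p4,p5,p6,p8,p10,p12} by δ(·,0) → {p3,p4,p8,p10} and {p5,p6,p12}.
Split {p3,p4,p8,p10} by δ(·,1) → {p3,p8,p10} and {p4}.
Refine {p5,p6,p12} on symbol 0: members go to different blocks, giving {p6,p12} and {p5}.
The partition is now stable with 5 blocks: {p2,p7,p9} | {p3,p8,p10} | {p6,p12} | {p4} | {p5}.
p4 and p9 end up in different blocks, so they are distinguishable. For instance, the string 'ε' is accepted from only p9.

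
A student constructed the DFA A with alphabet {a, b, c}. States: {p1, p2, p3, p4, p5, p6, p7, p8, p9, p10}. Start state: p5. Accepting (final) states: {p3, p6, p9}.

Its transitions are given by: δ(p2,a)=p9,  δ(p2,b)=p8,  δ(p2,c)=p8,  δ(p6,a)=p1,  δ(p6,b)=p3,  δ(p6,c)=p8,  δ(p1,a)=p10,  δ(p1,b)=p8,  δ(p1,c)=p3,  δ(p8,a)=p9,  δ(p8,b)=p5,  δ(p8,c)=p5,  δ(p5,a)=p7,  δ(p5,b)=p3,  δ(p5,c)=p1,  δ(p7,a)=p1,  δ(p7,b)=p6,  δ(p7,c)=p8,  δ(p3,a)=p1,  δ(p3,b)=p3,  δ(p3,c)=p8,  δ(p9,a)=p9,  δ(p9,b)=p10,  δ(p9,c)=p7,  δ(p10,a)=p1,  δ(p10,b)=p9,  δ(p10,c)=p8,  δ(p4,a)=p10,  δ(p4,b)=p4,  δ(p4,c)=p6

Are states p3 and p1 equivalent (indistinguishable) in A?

Reachable states from the start: {p1,p3,p5,p6,p7,p8,p9,p10}. Unreachable: {p2,p4} — drop them.
P0 = {p3,p6,p9} | {p1,p5,p7,p8,p10}.
On input a, block {p3,p6,p9} splits into {p3,p6} and {p9}.
On input a, block {p1,p5,p7,p8,p10} splits into {p1,p5,p7,p10} and {p8}.
On input b, block {p1,p5,p7,p10} splits into {p5,p7} and {p1} and {p10}.
Split {p5,p7} by δ(·,a) → {p5} and {p7}.
Stable partition: {p3,p6} | {p5} | {p9} | {p8} | {p1} | {p10} | {p7} — 7 equivalence classes.
p3 and p1 end up in different blocks, so they are distinguishable. For instance, the string 'ε' is accepted from only p3.

No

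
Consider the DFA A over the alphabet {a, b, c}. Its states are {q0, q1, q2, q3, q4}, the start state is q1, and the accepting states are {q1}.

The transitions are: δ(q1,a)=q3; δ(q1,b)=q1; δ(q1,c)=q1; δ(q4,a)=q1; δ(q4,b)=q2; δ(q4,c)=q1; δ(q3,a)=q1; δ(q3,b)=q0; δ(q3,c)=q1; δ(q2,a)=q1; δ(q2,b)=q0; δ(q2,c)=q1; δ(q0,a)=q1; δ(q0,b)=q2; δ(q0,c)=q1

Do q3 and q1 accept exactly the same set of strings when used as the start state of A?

Reachable states from the start: {q0,q1,q2,q3}. Unreachable: {q4} — drop them.
Start with accepting vs non-accepting: {q1} | {q0,q2,q3}.
Stable partition: {q1} | {q0,q2,q3} — 2 equivalence classes.
q3 and q1 end up in different blocks, so they are distinguishable. For instance, the string 'ε' is accepted from only q1.

No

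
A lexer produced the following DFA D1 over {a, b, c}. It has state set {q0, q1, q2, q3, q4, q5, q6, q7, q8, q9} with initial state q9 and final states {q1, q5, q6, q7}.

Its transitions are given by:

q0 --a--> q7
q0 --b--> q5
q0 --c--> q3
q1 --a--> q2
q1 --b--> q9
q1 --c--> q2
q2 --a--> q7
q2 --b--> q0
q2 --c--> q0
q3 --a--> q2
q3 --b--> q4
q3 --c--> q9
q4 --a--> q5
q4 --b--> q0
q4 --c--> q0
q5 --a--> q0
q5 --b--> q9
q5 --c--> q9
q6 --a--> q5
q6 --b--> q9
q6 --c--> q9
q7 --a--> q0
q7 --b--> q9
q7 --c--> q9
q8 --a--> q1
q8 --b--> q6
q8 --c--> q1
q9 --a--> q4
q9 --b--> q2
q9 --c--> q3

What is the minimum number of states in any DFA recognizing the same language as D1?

First remove the unreachable states {q1,q6,q8}; 7 states remain.
Start with accepting vs non-accepting: {q5,q7} | {q0,q2,q3,q4,q9}.
Split {q0,q2,q3,q4,q9} by δ(·,a) → {q0,q2,q4} and {q3,q9}.
Split {q0,q2,q4} by δ(·,b) → {q2,q4} and {q0}.
Stable partition: {q5,q7} | {q2,q4} | {q3,q9} | {q0} — 4 equivalence classes.

4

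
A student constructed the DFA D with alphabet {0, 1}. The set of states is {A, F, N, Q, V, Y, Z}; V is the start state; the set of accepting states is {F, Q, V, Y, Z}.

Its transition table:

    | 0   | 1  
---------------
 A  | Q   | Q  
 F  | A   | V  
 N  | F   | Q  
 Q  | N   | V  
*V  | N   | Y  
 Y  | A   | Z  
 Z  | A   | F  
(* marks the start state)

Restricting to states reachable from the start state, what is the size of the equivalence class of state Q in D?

P0 = {F,Q,V,Y,Z} | {A,N}.
No further refinement is possible. Final partition (2 blocks): {F,Q,V,Y,Z} | {A,N}.
State Q belongs to the block {F,Q,V,Y,Z}, which has 5 states.

5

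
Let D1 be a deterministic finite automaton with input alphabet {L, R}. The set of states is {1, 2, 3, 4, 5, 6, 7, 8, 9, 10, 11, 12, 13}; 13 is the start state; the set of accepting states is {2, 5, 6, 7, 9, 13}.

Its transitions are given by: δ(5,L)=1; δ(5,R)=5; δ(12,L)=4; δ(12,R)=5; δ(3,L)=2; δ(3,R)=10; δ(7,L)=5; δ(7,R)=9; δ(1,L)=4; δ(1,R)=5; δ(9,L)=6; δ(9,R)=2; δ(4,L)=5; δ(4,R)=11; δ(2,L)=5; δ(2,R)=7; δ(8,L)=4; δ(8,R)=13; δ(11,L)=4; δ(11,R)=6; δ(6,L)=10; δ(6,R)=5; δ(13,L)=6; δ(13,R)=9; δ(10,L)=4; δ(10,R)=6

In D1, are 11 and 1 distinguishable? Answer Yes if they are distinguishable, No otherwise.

No

First remove the unreachable states {3,8,12}; 10 states remain.
Initial partition by acceptance: {2,5,6,7,9,13} | {1,4,10,11}.
Refine {2,5,6,7,9,13} on symbol L: members go to different blocks, giving {2,7,9,13} and {5,6}.
On input L, block {1,4,10,11} splits into {1,10,11} and {4}.
No further refinement is possible. Final partition (4 blocks): {2,7,9,13} | {1,10,11} | {5,6} | {4}.
11 and 1 lie in the same block of the stable partition, so they are equivalent — no string distinguishes them.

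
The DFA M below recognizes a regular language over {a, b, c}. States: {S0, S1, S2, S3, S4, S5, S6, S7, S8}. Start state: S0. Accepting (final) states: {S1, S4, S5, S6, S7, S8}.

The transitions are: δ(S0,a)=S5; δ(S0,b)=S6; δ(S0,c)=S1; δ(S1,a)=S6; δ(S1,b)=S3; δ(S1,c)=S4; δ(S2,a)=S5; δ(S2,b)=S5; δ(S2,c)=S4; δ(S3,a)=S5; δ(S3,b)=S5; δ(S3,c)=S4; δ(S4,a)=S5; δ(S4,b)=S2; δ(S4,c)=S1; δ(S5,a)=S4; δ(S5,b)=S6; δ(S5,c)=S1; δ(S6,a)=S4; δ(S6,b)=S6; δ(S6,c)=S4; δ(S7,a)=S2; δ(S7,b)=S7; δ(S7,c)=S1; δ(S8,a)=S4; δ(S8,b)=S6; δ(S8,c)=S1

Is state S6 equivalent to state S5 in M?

Reachable states from the start: {S0,S1,S2,S3,S4,S5,S6}. Unreachable: {S7,S8} — drop them.
Start with accepting vs non-accepting: {S1,S4,S5,S6} | {S0,S2,S3}.
Refine {S1,S4,S5,S6} on symbol b: members go to different blocks, giving {S1,S4} and {S5,S6}.
No further refinement is possible. Final partition (3 blocks): {S1,S4} | {S0,S2,S3} | {S5,S6}.
S6 and S5 lie in the same block of the stable partition, so they are equivalent — no string distinguishes them.

Yes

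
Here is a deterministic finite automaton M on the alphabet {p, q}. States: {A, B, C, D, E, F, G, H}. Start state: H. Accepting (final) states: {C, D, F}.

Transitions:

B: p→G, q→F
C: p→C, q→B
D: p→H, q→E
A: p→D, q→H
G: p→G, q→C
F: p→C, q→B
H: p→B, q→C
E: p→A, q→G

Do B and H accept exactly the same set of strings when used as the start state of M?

States {A,D,E} cannot be reached from the start state, so discard them.
P0 = {C,F} | {B,G,H}.
No further refinement is possible. Final partition (2 blocks): {C,F} | {B,G,H}.
B and H lie in the same block of the stable partition, so they are equivalent — no string distinguishes them.

Yes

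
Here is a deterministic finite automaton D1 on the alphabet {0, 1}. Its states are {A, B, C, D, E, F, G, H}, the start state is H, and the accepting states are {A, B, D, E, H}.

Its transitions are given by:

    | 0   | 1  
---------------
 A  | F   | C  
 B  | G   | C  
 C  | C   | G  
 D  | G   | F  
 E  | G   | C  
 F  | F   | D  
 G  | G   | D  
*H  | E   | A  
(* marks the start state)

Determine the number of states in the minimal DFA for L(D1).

5

States {B} cannot be reached from the start state, so discard them.
Initial partition by acceptance: {A,D,E,H} | {C,F,G}.
On input 0, block {A,D,E,H} splits into {A,D,E} and {H}.
Split {C,F,G} by δ(·,1) → {F,G} and {C}.
Split {A,D,E} by δ(·,1) → {A,E} and {D}.
Stable partition: {A,E} | {F,G} | {H} | {C} | {D} — 5 equivalence classes.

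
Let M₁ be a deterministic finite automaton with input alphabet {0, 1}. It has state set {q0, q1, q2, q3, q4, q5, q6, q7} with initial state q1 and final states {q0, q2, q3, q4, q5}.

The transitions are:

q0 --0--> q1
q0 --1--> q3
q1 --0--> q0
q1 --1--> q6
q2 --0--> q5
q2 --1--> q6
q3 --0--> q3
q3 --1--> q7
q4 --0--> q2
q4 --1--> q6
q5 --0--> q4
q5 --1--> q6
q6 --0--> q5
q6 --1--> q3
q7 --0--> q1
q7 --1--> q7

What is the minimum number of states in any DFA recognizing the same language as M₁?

P0 = {q0,q2,q3,q4,q5} | {q1,q6,q7}.
On input 0, block {q0,q2,q3,q4,q5} splits into {q2,q3,q4,q5} and {q0}.
On input 0, block {q1,q6,q7} splits into {q1} and {q6} and {q7}.
On input 1, block {q2,q3,q4,q5} splits into {q2,q4,q5} and {q3}.
The partition is now stable with 6 blocks: {q2,q4,q5} | {q1} | {q0} | {q6} | {q7} | {q3}.

6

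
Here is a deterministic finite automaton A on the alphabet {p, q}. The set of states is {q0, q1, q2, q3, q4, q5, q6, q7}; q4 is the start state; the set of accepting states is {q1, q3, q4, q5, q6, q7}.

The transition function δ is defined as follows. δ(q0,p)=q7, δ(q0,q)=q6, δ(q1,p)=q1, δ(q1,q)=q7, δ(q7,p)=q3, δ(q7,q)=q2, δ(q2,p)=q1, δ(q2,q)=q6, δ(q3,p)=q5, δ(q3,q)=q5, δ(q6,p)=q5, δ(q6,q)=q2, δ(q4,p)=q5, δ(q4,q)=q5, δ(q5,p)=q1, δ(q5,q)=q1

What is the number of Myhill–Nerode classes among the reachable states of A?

6

First remove the unreachable states {q0}; 7 states remain.
Initial partition by acceptance: {q1,q3,q4,q5,q6,q7} | {q2}.
On input q, block {q1,q3,q4,q5,q6,q7} splits into {q1,q3,q4,q5} and {q6,q7}.
On input q, block {q1,q3,q4,q5} splits into {q3,q4,q5} and {q1}.
On input p, block {q3,q4,q5} splits into {q3,q4} and {q5}.
Split {q6,q7} by δ(·,p) → {q6} and {q7}.
No further refinement is possible. Final partition (6 blocks): {q3,q4} | {q2} | {q6} | {q1} | {q5} | {q7}.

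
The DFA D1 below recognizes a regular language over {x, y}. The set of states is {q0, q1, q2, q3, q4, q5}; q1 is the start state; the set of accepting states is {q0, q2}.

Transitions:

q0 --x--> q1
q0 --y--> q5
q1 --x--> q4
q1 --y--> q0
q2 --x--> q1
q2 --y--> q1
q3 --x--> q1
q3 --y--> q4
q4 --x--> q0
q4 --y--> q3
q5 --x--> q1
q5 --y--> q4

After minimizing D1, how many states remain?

4

States {q2} cannot be reached from the start state, so discard them.
P0 = {q0} | {q1,q3,q4,q5}.
Refine {q1,q3,q4,q5} on symbol x: members go to different blocks, giving {q1,q3,q5} and {q4}.
On input x, block {q1,q3,q5} splits into {q3,q5} and {q1}.
No further refinement is possible. Final partition (4 blocks): {q0} | {q3,q5} | {q4} | {q1}.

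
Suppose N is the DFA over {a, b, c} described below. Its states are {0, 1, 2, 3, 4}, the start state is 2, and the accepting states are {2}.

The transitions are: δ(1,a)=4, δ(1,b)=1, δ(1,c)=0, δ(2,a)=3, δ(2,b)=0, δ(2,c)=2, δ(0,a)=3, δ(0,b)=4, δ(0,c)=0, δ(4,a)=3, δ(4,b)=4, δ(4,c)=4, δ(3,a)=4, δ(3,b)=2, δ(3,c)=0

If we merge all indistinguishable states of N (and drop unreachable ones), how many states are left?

3

States {1} cannot be reached from the start state, so discard them.
Start with accepting vs non-accepting: {2} | {0,3,4}.
Split {0,3,4} by δ(·,b) → {0,4} and {3}.
Stable partition: {2} | {0,4} | {3} — 3 equivalence classes.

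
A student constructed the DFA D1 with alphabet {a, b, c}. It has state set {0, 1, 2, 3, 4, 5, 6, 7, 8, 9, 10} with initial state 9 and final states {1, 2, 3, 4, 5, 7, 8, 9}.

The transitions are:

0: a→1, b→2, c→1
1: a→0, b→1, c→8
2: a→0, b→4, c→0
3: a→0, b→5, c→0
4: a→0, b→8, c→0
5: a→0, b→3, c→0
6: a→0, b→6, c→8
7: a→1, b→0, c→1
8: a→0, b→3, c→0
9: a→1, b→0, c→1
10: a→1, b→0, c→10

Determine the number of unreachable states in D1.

Starting at 9 and following transitions, the reachable set is {0, 1, 2, 3, 4, 5, 8, 9}. That leaves 6, 7, 10 unreachable — 3 in total.

3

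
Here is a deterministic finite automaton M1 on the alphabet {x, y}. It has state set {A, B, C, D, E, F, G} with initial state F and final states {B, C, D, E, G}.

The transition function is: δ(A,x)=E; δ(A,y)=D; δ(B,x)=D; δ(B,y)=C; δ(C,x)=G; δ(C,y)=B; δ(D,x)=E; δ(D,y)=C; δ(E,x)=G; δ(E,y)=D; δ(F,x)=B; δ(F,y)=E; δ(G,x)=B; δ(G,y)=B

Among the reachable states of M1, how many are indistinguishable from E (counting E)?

Reachable states from the start: {B,C,D,E,F,G}. Unreachable: {A} — drop them.
Start with accepting vs non-accepting: {B,C,D,E,G} | {F}.
Stable partition: {B,C,D,E,G} | {F} — 2 equivalence classes.
The equivalence class containing E is {B,C,D,E,G}, of size 5.

5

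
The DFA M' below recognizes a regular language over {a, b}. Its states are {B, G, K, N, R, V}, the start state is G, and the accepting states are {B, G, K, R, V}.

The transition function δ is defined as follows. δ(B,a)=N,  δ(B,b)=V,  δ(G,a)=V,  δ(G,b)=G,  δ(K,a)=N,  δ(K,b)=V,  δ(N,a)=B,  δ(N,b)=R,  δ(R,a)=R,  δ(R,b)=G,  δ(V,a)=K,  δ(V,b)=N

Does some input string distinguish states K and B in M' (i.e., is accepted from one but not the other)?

All states are reachable from the start state.
P0 = {B,G,K,R,V} | {N}.
Split {B,G,K,R,V} by δ(·,a) → {G,R,V} and {B,K}.
Split {G,R,V} by δ(·,a) → {G,R} and {V}.
Refine {G,R} on symbol a: members go to different blocks, giving {R} and {G}.
Stable partition: {R} | {N} | {B,K} | {V} | {G} — 5 equivalence classes.
K and B lie in the same block of the stable partition, so they are equivalent — no string distinguishes them.

No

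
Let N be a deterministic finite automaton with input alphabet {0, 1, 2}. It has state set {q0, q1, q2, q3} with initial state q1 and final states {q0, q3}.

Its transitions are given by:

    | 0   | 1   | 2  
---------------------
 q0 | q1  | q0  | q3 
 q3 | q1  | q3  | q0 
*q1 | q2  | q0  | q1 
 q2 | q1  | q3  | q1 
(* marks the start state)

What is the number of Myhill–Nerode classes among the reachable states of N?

2

All states are reachable from the start state.
Start with accepting vs non-accepting: {q0,q3} | {q1,q2}.
No further refinement is possible. Final partition (2 blocks): {q0,q3} | {q1,q2}.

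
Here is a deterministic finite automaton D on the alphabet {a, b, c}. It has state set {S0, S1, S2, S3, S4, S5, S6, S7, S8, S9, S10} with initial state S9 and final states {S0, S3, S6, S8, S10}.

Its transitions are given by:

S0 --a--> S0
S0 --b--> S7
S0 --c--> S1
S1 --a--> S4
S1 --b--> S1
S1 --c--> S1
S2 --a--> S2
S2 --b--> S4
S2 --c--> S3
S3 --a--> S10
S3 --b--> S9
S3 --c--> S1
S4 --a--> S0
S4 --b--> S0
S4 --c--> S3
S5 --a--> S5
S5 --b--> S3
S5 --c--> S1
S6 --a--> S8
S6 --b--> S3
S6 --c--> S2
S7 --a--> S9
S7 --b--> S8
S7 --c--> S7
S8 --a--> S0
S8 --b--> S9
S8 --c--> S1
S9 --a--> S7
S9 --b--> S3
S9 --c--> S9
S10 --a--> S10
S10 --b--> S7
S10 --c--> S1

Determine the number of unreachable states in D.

3

Starting at S9 and following transitions, the reachable set is {S0, S1, S3, S4, S7, S8, S9, S10}. That leaves S2, S5, S6 unreachable — 3 in total.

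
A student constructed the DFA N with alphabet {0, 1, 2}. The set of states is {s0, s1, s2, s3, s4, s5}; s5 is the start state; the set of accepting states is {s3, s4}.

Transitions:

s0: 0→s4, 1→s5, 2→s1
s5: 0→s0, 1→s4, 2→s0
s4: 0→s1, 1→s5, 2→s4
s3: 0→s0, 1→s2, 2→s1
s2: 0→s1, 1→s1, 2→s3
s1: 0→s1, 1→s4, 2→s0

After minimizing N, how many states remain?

4

First remove the unreachable states {s2,s3}; 4 states remain.
Initial partition by acceptance: {s4} | {s0,s1,s5}.
Refine {s0,s1,s5} on symbol 0: members go to different blocks, giving {s1,s5} and {s0}.
Refine {s1,s5} on symbol 0: members go to different blocks, giving {s1} and {s5}.
The partition is now stable with 4 blocks: {s4} | {s1} | {s0} | {s5}.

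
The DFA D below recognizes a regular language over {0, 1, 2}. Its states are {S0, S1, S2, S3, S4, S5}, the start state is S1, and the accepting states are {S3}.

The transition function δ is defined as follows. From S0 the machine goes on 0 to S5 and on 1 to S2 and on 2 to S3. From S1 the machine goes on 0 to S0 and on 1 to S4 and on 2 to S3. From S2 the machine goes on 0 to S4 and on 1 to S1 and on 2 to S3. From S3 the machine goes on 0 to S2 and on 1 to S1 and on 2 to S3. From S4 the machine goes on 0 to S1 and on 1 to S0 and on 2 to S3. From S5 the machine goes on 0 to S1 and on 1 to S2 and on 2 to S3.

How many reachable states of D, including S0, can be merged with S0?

Start with accepting vs non-accepting: {S3} | {S0,S1,S2,S4,S5}.
No further refinement is possible. Final partition (2 blocks): {S3} | {S0,S1,S2,S4,S5}.
State S0 belongs to the block {S0,S1,S2,S4,S5}, which has 5 states.

5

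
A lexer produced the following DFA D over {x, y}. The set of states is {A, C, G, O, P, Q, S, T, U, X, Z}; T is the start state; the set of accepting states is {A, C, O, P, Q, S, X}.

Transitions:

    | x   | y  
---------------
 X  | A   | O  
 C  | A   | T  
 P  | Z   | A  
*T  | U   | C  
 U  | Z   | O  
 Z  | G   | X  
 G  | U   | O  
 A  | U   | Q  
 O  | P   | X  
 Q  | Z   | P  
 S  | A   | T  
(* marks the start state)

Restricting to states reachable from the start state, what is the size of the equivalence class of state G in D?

3

Reachable states from the start: {A,C,G,O,P,Q,T,U,X,Z}. Unreachable: {S} — drop them.
P0 = {A,C,O,P,Q,X} | {G,T,U,Z}.
On input x, block {A,C,O,P,Q,X} splits into {C,O,X} and {A,P,Q}.
Split {C,O,X} by δ(·,y) → {O,X} and {C}.
Split {G,T,U,Z} by δ(·,y) → {G,U,Z} and {T}.
Stable partition: {O,X} | {G,U,Z} | {A,P,Q} | {C} | {T} — 5 equivalence classes.
The equivalence class containing G is {G,U,Z}, of size 3.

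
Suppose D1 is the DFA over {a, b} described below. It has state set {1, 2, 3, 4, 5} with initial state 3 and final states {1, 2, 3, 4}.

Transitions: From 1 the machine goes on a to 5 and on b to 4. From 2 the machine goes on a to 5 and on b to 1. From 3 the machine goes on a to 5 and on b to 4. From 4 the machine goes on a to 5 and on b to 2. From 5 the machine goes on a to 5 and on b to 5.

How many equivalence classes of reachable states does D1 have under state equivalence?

2

P0 = {1,2,3,4} | {5}.
The partition is now stable with 2 blocks: {1,2,3,4} | {5}.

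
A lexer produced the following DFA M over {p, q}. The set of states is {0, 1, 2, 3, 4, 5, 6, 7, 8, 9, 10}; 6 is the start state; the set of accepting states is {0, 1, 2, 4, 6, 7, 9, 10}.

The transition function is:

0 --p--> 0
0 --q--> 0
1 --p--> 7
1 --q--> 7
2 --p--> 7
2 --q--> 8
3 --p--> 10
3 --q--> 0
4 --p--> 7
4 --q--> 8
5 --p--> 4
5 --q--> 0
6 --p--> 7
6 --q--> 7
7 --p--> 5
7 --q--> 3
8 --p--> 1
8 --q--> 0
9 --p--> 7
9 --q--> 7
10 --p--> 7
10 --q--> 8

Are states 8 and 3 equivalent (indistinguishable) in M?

States {2,9} cannot be reached from the start state, so discard them.
Initial partition by acceptance: {0,1,4,6,7,10} | {3,5,8}.
Refine {0,1,4,6,7,10} on symbol p: members go to different blocks, giving {0,1,4,6,10} and {7}.
Refine {0,1,4,6,10} on symbol p: members go to different blocks, giving {1,4,6,10} and {0}.
On input q, block {1,4,6,10} splits into {1,6} and {4,10}.
Split {3,5,8} by δ(·,p) → {3,5} and {8}.
The partition is now stable with 6 blocks: {1,6} | {3,5} | {7} | {0} | {4,10} | {8}.
8 and 3 end up in different blocks, so they are distinguishable. For instance, the string 'pq' is accepted from only 8.

No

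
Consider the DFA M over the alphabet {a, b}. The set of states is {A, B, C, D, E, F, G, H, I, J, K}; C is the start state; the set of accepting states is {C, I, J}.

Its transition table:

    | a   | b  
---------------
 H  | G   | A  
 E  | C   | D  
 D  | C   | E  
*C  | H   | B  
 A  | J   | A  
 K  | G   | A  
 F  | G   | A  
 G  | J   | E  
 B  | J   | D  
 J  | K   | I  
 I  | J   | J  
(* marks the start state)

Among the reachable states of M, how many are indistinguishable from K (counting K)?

2

Reachable states from the start: {A,B,C,D,E,G,H,I,J,K}. Unreachable: {F} — drop them.
Start with accepting vs non-accepting: {C,I,J} | {A,B,D,E,G,H,K}.
On input a, block {C,I,J} splits into {C,J} and {I}.
Split {C,J} by δ(·,b) → {C} and {J}.
Split {A,B,D,E,G,H,K} by δ(·,a) → {A,B,G} and {D,E} and {H,K}.
Split {A,B,G} by δ(·,b) → {B,G} and {A}.
No further refinement is possible. Final partition (7 blocks): {C} | {B,G} | {I} | {J} | {D,E} | {H,K} | {A}.
State K belongs to the block {H,K}, which has 2 states.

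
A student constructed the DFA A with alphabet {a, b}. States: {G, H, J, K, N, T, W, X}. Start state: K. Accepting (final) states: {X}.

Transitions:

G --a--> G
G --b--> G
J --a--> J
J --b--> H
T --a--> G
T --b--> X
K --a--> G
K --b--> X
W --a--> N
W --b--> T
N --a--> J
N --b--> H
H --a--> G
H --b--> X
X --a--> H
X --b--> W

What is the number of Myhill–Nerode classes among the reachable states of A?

4

Every state is reachable, so we keep all 8.
P0 = {X} | {G,H,J,K,N,T,W}.
Refine {G,H,J,K,N,T,W} on symbol b: members go to different blocks, giving {G,J,N,W} and {H,K,T}.
Refine {G,J,N,W} on symbol b: members go to different blocks, giving {J,N,W} and {G}.
No further refinement is possible. Final partition (4 blocks): {X} | {J,N,W} | {H,K,T} | {G}.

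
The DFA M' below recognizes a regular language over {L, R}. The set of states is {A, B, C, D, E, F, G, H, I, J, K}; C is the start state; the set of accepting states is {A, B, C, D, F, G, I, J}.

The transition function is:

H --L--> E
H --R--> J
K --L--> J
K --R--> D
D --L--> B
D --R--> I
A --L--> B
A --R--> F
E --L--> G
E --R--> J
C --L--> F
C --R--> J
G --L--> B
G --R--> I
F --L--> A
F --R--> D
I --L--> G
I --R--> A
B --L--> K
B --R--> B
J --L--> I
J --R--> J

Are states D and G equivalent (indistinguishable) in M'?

States {E,H} cannot be reached from the start state, so discard them.
P0 = {A,B,C,D,F,G,I,J} | {K}.
On input L, block {A,B,C,D,F,G,I,J} splits into {A,C,D,F,G,I,J} and {B}.
On input L, block {A,C,D,F,G,I,J} splits into {C,F,I,J} and {A,D,G}.
On input L, block {C,F,I,J} splits into {C,J} and {F,I}.
The partition is now stable with 5 blocks: {C,J} | {K} | {B} | {A,D,G} | {F,I}.
D and G lie in the same block of the stable partition, so they are equivalent — no string distinguishes them.

Yes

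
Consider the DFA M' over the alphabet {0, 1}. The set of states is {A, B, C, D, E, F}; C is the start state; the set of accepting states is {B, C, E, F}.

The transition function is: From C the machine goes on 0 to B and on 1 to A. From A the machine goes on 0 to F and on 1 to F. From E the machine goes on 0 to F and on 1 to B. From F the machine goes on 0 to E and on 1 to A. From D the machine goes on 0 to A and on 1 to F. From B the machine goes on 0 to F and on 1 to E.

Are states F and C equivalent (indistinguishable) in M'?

Yes

First remove the unreachable states {D}; 5 states remain.
Start with accepting vs non-accepting: {B,C,E,F} | {A}.
Refine {B,C,E,F} on symbol 1: members go to different blocks, giving {B,E} and {C,F}.
Stable partition: {B,E} | {A} | {C,F} — 3 equivalence classes.
F and C lie in the same block of the stable partition, so they are equivalent — no string distinguishes them.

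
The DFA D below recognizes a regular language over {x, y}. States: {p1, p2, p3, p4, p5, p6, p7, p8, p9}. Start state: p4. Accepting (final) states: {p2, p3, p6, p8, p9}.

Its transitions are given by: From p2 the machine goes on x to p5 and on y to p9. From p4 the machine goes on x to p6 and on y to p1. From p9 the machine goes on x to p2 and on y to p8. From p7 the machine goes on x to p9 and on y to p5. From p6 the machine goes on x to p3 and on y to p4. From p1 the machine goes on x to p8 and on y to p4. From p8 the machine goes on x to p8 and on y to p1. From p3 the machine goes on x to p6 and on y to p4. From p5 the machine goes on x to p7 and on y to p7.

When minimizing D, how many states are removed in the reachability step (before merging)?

4

Starting at p4 and following transitions, the reachable set is {p1, p3, p4, p6, p8}. That leaves p2, p5, p7, p9 unreachable — 4 in total.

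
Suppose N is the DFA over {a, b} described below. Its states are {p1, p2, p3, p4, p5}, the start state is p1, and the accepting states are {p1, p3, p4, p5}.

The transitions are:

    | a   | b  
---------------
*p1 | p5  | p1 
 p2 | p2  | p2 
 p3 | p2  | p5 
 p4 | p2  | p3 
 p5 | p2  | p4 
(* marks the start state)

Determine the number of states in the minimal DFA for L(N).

Start with accepting vs non-accepting: {p1,p3,p4,p5} | {p2}.
Split {p1,p3,p4,p5} by δ(·,a) → {p3,p4,p5} and {p1}.
No further refinement is possible. Final partition (3 blocks): {p3,p4,p5} | {p2} | {p1}.

3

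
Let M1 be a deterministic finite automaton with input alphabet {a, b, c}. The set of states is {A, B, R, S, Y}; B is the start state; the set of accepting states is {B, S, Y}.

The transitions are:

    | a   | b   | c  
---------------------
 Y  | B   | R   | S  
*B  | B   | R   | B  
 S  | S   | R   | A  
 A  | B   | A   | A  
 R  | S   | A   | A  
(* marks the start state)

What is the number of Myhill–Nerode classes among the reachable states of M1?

4

First remove the unreachable states {Y}; 4 states remain.
P0 = {B,S} | {A,R}.
On input c, block {B,S} splits into {S} and {B}.
Split {A,R} by δ(·,a) → {A} and {R}.
No further refinement is possible. Final partition (4 blocks): {S} | {A} | {B} | {R}.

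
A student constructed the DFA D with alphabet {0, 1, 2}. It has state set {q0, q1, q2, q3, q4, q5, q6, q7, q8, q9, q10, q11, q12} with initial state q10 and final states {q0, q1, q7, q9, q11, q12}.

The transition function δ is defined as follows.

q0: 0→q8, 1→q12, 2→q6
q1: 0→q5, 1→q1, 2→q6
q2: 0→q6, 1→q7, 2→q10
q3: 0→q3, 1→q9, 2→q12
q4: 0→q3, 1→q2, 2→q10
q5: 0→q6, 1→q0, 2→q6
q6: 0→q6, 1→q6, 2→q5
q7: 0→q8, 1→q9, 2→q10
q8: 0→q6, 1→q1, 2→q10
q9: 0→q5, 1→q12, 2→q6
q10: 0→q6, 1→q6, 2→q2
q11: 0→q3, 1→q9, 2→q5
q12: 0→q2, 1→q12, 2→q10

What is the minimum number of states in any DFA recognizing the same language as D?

Reachable states from the start: {q0,q1,q2,q5,q6,q7,q8,q9,q10,q12}. Unreachable: {q3,q4,q11} — drop them.
P0 = {q0,q1,q7,q9,q12} | {q2,q5,q6,q8,q10}.
Split {q2,q5,q6,q8,q10} by δ(·,1) → {q2,q5,q8} and {q6,q10}.
The partition is now stable with 3 blocks: {q0,q1,q7,q9,q12} | {q2,q5,q8} | {q6,q10}.

3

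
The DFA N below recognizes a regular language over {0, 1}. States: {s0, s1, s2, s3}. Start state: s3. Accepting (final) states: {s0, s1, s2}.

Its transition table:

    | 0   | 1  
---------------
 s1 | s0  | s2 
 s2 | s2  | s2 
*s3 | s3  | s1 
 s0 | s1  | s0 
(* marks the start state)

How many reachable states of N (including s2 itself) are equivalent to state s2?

All states are reachable from the start state.
Initial partition by acceptance: {s0,s1,s2} | {s3}.
No further refinement is possible. Final partition (2 blocks): {s0,s1,s2} | {s3}.
The equivalence class containing s2 is {s0,s1,s2}, of size 3.

3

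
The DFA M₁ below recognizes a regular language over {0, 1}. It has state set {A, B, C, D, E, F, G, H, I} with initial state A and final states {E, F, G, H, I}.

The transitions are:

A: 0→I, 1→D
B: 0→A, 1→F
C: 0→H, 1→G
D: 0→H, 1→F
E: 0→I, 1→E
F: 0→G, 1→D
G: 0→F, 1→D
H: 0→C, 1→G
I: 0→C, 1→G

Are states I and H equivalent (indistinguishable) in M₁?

Yes

First remove the unreachable states {B,E}; 7 states remain.
Initial partition by acceptance: {F,G,H,I} | {A,C,D}.
On input 0, block {F,G,H,I} splits into {F,G} and {H,I}.
Refine {A,C,D} on symbol 1: members go to different blocks, giving {C,D} and {A}.
No further refinement is possible. Final partition (4 blocks): {F,G} | {C,D} | {H,I} | {A}.
I and H lie in the same block of the stable partition, so they are equivalent — no string distinguishes them.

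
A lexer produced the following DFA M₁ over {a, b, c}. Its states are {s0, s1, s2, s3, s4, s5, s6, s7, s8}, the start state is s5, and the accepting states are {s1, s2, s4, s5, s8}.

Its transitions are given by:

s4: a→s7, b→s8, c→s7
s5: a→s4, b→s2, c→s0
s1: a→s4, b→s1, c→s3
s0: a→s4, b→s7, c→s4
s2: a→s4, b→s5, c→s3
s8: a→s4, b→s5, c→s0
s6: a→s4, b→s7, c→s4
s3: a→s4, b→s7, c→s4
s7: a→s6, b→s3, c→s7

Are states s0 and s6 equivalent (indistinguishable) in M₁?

Yes

Reachable states from the start: {s0,s2,s3,s4,s5,s6,s7,s8}. Unreachable: {s1} — drop them.
P0 = {s2,s4,s5,s8} | {s0,s3,s6,s7}.
On input a, block {s2,s4,s5,s8} splits into {s2,s5,s8} and {s4}.
Refine {s0,s3,s6,s7} on symbol a: members go to different blocks, giving {s0,s3,s6} and {s7}.
No further refinement is possible. Final partition (4 blocks): {s2,s5,s8} | {s0,s3,s6} | {s4} | {s7}.
s0 and s6 lie in the same block of the stable partition, so they are equivalent — no string distinguishes them.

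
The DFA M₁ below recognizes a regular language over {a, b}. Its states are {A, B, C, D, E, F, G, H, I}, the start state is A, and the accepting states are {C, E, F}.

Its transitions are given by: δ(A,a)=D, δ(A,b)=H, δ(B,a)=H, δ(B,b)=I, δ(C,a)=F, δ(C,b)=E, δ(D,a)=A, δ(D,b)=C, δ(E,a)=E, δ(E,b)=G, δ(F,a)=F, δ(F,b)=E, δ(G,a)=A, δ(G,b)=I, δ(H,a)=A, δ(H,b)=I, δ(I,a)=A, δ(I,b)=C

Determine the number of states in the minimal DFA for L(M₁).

5

States {B} cannot be reached from the start state, so discard them.
P0 = {C,E,F} | {A,D,G,H,I}.
Split {C,E,F} by δ(·,b) → {C,F} and {E}.
On input b, block {A,D,G,H,I} splits into {A,G,H} and {D,I}.
Split {A,G,H} by δ(·,a) → {G,H} and {A}.
No further refinement is possible. Final partition (5 blocks): {C,F} | {G,H} | {E} | {D,I} | {A}.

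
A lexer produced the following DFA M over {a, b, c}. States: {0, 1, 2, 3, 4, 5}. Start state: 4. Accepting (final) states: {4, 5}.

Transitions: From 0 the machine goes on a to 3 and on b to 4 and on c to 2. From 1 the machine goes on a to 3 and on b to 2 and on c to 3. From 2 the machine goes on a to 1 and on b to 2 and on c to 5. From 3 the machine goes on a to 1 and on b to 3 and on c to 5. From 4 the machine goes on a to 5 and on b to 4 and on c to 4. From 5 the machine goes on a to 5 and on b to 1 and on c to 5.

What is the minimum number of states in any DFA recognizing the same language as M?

4

Reachable states from the start: {1,2,3,4,5}. Unreachable: {0} — drop them.
P0 = {4,5} | {1,2,3}.
Split {4,5} by δ(·,b) → {4} and {5}.
Split {1,2,3} by δ(·,c) → {2,3} and {1}.
The partition is now stable with 4 blocks: {4} | {2,3} | {5} | {1}.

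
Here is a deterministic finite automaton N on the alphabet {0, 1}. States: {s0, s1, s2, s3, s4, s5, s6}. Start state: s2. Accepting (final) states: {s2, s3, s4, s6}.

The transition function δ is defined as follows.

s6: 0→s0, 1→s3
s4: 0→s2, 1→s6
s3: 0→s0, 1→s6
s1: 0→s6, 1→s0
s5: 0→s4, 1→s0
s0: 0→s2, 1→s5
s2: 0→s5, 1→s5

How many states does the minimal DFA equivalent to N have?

States {s1} cannot be reached from the start state, so discard them.
Start with accepting vs non-accepting: {s2,s3,s4,s6} | {s0,s5}.
Refine {s2,s3,s4,s6} on symbol 0: members go to different blocks, giving {s2,s3,s6} and {s4}.
Split {s2,s3,s6} by δ(·,1) → {s3,s6} and {s2}.
Split {s0,s5} by δ(·,0) → {s0} and {s5}.
No further refinement is possible. Final partition (5 blocks): {s3,s6} | {s0} | {s4} | {s2} | {s5}.

5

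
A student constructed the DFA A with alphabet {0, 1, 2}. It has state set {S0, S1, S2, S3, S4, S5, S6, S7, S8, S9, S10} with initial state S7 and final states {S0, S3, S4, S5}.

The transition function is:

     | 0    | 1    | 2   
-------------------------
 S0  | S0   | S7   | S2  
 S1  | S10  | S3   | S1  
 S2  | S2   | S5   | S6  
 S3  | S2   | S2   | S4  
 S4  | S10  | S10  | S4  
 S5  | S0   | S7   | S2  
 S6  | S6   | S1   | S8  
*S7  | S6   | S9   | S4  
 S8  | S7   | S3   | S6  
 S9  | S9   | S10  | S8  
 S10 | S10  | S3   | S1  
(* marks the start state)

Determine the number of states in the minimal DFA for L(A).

Every state is reachable, so we keep all 11.
P0 = {S0,S3,S4,S5} | {S1,S2,S6,S7,S8,S9,S10}.
Refine {S0,S3,S4,S5} on symbol 0: members go to different blocks, giving {S0,S5} and {S3,S4}.
Split {S1,S2,S6,S7,S8,S9,S10} by δ(·,1) → {S1,S8,S10} and {S6,S7,S9} and {S2}.
Refine {S1,S8,S10} on symbol 0: members go to different blocks, giving {S1,S10} and {S8}.
On input 0, block {S3,S4} splits into {S3} and {S4}.
Refine {S6,S7,S9} on symbol 1: members go to different blocks, giving {S6,S9} and {S7}.
The partition is now stable with 8 blocks: {S0,S5} | {S1,S10} | {S3} | {S6,S9} | {S2} | {S8} | {S4} | {S7}.

8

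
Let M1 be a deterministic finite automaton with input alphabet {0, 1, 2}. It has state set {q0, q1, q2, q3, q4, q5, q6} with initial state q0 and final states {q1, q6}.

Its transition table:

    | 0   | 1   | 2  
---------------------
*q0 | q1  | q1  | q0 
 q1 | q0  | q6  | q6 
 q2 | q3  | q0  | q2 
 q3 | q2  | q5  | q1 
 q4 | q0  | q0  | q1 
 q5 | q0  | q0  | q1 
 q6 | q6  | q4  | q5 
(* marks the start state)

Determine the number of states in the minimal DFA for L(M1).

First remove the unreachable states {q2,q3}; 5 states remain.
Start with accepting vs non-accepting: {q1,q6} | {q0,q4,q5}.
On input 0, block {q1,q6} splits into {q1} and {q6}.
On input 0, block {q0,q4,q5} splits into {q4,q5} and {q0}.
No further refinement is possible. Final partition (4 blocks): {q1} | {q4,q5} | {q6} | {q0}.

4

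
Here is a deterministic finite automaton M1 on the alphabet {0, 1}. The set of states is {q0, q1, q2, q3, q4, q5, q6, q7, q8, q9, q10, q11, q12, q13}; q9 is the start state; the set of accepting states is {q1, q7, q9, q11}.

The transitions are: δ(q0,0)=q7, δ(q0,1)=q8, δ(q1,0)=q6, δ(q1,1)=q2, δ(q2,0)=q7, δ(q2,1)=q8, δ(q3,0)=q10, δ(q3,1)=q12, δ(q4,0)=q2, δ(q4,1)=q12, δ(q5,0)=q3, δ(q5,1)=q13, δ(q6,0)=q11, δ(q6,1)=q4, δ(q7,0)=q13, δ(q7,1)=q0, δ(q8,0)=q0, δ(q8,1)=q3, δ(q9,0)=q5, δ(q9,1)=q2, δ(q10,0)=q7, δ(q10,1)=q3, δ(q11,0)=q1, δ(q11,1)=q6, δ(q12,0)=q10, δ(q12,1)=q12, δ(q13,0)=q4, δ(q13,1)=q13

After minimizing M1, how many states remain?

4

Reachable states from the start: {q0,q2,q3,q4,q5,q7,q8,q9,q10,q12,q13}. Unreachable: {q1,q6,q11} — drop them.
Start with accepting vs non-accepting: {q7,q9} | {q0,q2,q3,q4,q5,q8,q10,q12,q13}.
Split {q0,q2,q3,q4,q5,q8,q10,q12,q13} by δ(·,0) → {q3,q4,q5,q8,q12,q13} and {q0,q2,q10}.
On input 0, block {q3,q4,q5,q8,q12,q13} splits into {q3,q4,q8,q12} and {q5,q13}.
The partition is now stable with 4 blocks: {q7,q9} | {q3,q4,q8,q12} | {q0,q2,q10} | {q5,q13}.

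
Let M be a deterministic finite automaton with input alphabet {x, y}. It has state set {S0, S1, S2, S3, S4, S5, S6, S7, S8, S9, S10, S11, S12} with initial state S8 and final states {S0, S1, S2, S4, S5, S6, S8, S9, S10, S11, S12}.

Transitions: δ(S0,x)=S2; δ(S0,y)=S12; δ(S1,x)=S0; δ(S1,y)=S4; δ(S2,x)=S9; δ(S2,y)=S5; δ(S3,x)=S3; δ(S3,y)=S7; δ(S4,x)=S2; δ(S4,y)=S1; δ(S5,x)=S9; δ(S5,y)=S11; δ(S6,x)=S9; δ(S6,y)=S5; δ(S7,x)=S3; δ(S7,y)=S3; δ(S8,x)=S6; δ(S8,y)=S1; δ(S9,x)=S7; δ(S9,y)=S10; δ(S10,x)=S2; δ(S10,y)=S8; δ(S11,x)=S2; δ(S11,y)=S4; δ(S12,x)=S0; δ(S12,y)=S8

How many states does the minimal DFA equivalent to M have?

7

P0 = {S0,S1,S2,S4,S5,S6,S8,S9,S10,S11,S12} | {S3,S7}.
On input x, block {S0,S1,S2,S4,S5,S6,S8,S9,S10,S11,S12} splits into {S0,S1,S2,S4,S5,S6,S8,S10,S11,S12} and {S9}.
On input x, block {S0,S1,S2,S4,S5,S6,S8,S10,S11,S12} splits into {S0,S1,S4,S8,S10,S11,S12} and {S2,S5,S6}.
Split {S0,S1,S4,S8,S10,S11,S12} by δ(·,x) → {S0,S4,S8,S10,S11} and {S1,S12}.
On input y, block {S0,S4,S8,S10,S11} splits into {S0,S4,S8} and {S10,S11}.
On input y, block {S2,S5,S6} splits into {S2,S6} and {S5}.
The partition is now stable with 7 blocks: {S0,S4,S8} | {S3,S7} | {S9} | {S2,S6} | {S1,S12} | {S10,S11} | {S5}.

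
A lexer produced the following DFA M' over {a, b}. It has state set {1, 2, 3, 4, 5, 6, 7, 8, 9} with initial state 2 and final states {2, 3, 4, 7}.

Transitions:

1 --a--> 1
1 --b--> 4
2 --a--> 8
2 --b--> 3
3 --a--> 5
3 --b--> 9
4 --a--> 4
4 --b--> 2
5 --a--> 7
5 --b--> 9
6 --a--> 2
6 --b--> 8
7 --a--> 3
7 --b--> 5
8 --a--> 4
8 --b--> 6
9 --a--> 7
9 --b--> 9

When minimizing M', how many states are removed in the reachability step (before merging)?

1

Starting at 2 and following transitions, the reachable set is {2, 3, 4, 5, 6, 7, 8, 9}. That leaves 1 unreachable — 1 in total.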